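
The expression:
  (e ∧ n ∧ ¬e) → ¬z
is always true.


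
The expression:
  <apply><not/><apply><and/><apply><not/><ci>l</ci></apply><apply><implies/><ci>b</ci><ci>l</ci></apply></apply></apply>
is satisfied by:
  {b: True, l: True}
  {b: True, l: False}
  {l: True, b: False}


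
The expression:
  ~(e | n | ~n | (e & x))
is never true.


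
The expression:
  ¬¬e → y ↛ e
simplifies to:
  ¬e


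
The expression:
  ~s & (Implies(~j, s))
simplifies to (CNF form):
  j & ~s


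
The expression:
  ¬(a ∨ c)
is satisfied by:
  {a: False, c: False}


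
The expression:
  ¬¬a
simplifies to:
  a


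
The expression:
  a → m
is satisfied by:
  {m: True, a: False}
  {a: False, m: False}
  {a: True, m: True}


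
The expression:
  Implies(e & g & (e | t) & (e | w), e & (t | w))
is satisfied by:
  {w: True, t: True, g: False, e: False}
  {w: True, g: False, e: False, t: False}
  {t: True, g: False, e: False, w: False}
  {t: False, g: False, e: False, w: False}
  {w: True, e: True, t: True, g: False}
  {w: True, e: True, t: False, g: False}
  {e: True, t: True, w: False, g: False}
  {e: True, w: False, g: False, t: False}
  {t: True, w: True, g: True, e: False}
  {w: True, g: True, t: False, e: False}
  {t: True, g: True, w: False, e: False}
  {g: True, w: False, e: False, t: False}
  {w: True, e: True, g: True, t: True}
  {w: True, e: True, g: True, t: False}
  {e: True, g: True, t: True, w: False}


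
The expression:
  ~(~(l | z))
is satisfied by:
  {z: True, l: True}
  {z: True, l: False}
  {l: True, z: False}


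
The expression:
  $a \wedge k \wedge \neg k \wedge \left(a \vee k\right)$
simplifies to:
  $\text{False}$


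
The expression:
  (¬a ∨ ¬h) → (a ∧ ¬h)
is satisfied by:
  {a: True}


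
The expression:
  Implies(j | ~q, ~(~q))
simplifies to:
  q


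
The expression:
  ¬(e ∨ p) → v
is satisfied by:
  {p: True, v: True, e: True}
  {p: True, v: True, e: False}
  {p: True, e: True, v: False}
  {p: True, e: False, v: False}
  {v: True, e: True, p: False}
  {v: True, e: False, p: False}
  {e: True, v: False, p: False}


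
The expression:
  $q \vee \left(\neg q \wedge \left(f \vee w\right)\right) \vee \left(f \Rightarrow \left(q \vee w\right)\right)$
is always true.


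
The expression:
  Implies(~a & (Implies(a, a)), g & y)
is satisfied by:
  {a: True, y: True, g: True}
  {a: True, y: True, g: False}
  {a: True, g: True, y: False}
  {a: True, g: False, y: False}
  {y: True, g: True, a: False}


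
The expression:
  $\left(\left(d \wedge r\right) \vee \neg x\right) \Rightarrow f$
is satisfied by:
  {f: True, x: True, d: False, r: False}
  {r: True, f: True, x: True, d: False}
  {d: True, f: True, x: True, r: False}
  {r: True, d: True, f: True, x: True}
  {f: True, r: False, x: False, d: False}
  {f: True, r: True, x: False, d: False}
  {f: True, d: True, r: False, x: False}
  {r: True, f: True, d: True, x: False}
  {x: True, d: False, f: False, r: False}
  {r: True, x: True, d: False, f: False}
  {d: True, x: True, r: False, f: False}


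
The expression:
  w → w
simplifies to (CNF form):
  True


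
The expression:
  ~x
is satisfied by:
  {x: False}


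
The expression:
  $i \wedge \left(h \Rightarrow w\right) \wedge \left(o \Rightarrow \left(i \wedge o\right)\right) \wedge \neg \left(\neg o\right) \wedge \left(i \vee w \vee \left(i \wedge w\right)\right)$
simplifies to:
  $i \wedge o \wedge \left(w \vee \neg h\right)$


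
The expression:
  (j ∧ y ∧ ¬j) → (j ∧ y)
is always true.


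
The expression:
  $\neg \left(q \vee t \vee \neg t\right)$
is never true.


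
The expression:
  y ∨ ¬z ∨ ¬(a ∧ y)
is always true.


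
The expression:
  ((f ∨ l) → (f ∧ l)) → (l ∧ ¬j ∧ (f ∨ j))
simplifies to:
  (f ∧ ¬l) ∨ (l ∧ ¬f) ∨ (l ∧ ¬j)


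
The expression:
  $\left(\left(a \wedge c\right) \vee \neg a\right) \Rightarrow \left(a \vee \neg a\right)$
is always true.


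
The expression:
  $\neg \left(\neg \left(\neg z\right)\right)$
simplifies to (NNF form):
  $\neg z$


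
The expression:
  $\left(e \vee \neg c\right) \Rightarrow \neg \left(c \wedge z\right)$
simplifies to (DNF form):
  $\neg c \vee \neg e \vee \neg z$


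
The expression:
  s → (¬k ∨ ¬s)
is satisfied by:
  {s: False, k: False}
  {k: True, s: False}
  {s: True, k: False}


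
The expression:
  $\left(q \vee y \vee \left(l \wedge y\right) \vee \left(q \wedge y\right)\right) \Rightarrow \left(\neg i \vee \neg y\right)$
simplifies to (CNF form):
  $\neg i \vee \neg y$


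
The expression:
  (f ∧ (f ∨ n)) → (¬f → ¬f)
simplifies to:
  True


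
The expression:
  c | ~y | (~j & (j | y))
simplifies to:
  c | ~j | ~y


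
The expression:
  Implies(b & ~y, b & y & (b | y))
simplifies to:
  y | ~b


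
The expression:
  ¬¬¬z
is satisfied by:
  {z: False}


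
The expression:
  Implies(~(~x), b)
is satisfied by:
  {b: True, x: False}
  {x: False, b: False}
  {x: True, b: True}


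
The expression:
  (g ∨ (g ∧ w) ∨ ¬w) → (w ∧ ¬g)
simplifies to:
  w ∧ ¬g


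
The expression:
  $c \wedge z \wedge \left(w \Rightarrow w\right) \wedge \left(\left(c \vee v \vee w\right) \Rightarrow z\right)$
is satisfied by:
  {c: True, z: True}


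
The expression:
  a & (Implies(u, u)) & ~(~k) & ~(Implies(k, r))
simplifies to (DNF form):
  a & k & ~r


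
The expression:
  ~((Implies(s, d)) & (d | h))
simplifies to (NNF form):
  ~d & (s | ~h)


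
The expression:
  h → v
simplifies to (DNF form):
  v ∨ ¬h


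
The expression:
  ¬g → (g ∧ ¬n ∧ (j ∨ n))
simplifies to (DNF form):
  g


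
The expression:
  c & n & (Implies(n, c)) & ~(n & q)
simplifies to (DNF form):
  c & n & ~q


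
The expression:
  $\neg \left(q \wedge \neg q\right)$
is always true.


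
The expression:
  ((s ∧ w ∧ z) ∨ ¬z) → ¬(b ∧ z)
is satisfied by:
  {s: False, z: False, b: False, w: False}
  {w: True, s: False, z: False, b: False}
  {b: True, s: False, z: False, w: False}
  {w: True, b: True, s: False, z: False}
  {z: True, w: False, s: False, b: False}
  {w: True, z: True, s: False, b: False}
  {b: True, z: True, w: False, s: False}
  {w: True, b: True, z: True, s: False}
  {s: True, b: False, z: False, w: False}
  {w: True, s: True, b: False, z: False}
  {b: True, s: True, w: False, z: False}
  {w: True, b: True, s: True, z: False}
  {z: True, s: True, b: False, w: False}
  {w: True, z: True, s: True, b: False}
  {b: True, z: True, s: True, w: False}


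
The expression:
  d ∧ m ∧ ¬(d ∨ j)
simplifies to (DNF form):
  False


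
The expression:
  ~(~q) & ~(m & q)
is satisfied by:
  {q: True, m: False}


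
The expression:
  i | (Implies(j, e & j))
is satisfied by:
  {i: True, e: True, j: False}
  {i: True, e: False, j: False}
  {e: True, i: False, j: False}
  {i: False, e: False, j: False}
  {i: True, j: True, e: True}
  {i: True, j: True, e: False}
  {j: True, e: True, i: False}


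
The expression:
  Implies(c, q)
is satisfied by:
  {q: True, c: False}
  {c: False, q: False}
  {c: True, q: True}


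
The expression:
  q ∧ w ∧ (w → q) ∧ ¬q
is never true.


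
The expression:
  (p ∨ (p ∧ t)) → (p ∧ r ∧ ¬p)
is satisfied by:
  {p: False}


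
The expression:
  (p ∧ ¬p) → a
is always true.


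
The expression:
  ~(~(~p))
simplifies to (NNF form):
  ~p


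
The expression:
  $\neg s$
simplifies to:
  $\neg s$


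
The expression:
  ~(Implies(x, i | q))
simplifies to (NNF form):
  x & ~i & ~q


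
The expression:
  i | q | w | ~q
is always true.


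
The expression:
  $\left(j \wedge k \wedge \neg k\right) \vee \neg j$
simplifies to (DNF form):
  $\neg j$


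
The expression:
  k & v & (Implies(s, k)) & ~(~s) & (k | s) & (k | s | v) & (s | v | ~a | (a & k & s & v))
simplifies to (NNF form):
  k & s & v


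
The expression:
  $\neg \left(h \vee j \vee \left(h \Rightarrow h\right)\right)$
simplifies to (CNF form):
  $\text{False}$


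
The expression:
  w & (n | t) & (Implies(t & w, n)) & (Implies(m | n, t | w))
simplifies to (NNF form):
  n & w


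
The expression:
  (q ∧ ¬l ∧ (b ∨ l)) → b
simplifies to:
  True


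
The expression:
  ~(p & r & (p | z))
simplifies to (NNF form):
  ~p | ~r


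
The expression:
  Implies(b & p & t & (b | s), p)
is always true.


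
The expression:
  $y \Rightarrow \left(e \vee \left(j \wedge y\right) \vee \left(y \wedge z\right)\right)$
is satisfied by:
  {z: True, e: True, j: True, y: False}
  {z: True, e: True, j: False, y: False}
  {z: True, j: True, e: False, y: False}
  {z: True, j: False, e: False, y: False}
  {e: True, j: True, z: False, y: False}
  {e: True, j: False, z: False, y: False}
  {j: True, z: False, e: False, y: False}
  {j: False, z: False, e: False, y: False}
  {y: True, z: True, e: True, j: True}
  {y: True, z: True, e: True, j: False}
  {y: True, z: True, j: True, e: False}
  {y: True, z: True, j: False, e: False}
  {y: True, e: True, j: True, z: False}
  {y: True, e: True, j: False, z: False}
  {y: True, j: True, e: False, z: False}


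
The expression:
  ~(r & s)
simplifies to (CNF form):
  ~r | ~s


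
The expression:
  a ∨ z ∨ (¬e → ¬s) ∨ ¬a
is always true.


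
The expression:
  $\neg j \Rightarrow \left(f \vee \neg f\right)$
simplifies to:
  $\text{True}$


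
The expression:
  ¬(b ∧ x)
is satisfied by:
  {x: False, b: False}
  {b: True, x: False}
  {x: True, b: False}


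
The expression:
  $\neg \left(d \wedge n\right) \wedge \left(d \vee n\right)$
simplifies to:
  $\left(d \wedge \neg n\right) \vee \left(n \wedge \neg d\right)$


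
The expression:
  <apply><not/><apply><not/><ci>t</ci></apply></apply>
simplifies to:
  <ci>t</ci>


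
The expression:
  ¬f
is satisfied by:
  {f: False}


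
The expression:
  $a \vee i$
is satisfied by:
  {i: True, a: True}
  {i: True, a: False}
  {a: True, i: False}


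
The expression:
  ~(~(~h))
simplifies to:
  ~h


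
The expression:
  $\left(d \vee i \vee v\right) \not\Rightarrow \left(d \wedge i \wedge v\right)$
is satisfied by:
  {i: True, d: False, v: False}
  {v: True, d: False, i: False}
  {v: True, d: False, i: True}
  {d: True, v: False, i: False}
  {i: True, d: True, v: False}
  {v: True, d: True, i: False}


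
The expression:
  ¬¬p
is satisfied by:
  {p: True}


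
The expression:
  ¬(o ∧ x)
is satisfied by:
  {o: False, x: False}
  {x: True, o: False}
  {o: True, x: False}


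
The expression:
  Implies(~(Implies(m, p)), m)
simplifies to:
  True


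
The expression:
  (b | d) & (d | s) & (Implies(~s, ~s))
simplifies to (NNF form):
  d | (b & s)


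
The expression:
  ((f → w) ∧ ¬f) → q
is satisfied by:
  {q: True, f: True}
  {q: True, f: False}
  {f: True, q: False}


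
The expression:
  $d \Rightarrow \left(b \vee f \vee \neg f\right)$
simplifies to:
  $\text{True}$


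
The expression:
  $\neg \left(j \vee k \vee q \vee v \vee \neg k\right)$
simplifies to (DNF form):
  $\text{False}$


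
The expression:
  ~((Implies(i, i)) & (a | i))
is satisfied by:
  {i: False, a: False}


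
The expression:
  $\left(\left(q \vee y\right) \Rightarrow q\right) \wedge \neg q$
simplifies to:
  $\neg q \wedge \neg y$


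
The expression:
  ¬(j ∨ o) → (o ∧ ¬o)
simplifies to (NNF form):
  j ∨ o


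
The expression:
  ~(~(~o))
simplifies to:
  ~o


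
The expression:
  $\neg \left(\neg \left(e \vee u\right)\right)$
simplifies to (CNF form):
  $e \vee u$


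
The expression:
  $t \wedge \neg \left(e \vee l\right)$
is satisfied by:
  {t: True, e: False, l: False}


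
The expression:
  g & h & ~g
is never true.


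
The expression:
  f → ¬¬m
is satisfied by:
  {m: True, f: False}
  {f: False, m: False}
  {f: True, m: True}


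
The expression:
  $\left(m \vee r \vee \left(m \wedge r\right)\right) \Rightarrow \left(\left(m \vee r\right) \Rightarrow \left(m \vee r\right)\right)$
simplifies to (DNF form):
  $\text{True}$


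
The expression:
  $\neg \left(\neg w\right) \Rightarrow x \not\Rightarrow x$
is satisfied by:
  {w: False}


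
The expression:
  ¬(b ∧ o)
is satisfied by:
  {o: False, b: False}
  {b: True, o: False}
  {o: True, b: False}


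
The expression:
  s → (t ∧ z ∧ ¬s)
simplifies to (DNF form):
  ¬s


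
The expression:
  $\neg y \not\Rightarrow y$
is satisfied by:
  {y: False}


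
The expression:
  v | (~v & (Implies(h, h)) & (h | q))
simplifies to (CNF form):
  h | q | v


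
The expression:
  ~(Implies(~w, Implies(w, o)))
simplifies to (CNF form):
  False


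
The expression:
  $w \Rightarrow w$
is always true.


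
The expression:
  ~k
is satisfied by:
  {k: False}


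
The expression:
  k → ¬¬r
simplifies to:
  r ∨ ¬k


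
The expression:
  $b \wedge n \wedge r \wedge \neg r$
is never true.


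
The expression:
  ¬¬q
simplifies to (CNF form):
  q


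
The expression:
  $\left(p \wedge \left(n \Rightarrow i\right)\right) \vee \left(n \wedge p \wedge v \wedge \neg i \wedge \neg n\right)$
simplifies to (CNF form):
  $p \wedge \left(i \vee \neg n\right)$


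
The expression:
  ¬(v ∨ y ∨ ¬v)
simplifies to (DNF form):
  False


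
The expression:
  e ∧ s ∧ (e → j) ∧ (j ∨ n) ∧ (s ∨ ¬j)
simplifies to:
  e ∧ j ∧ s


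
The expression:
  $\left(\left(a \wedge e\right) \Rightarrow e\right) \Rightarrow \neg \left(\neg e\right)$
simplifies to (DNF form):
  $e$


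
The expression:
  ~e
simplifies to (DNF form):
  ~e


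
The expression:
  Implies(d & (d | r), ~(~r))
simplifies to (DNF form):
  r | ~d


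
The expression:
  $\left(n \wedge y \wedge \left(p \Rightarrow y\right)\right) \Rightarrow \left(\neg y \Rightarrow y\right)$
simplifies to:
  $\text{True}$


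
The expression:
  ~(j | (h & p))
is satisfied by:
  {p: False, j: False, h: False}
  {h: True, p: False, j: False}
  {p: True, h: False, j: False}


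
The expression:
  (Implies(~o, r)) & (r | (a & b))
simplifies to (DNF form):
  r | (a & b & o)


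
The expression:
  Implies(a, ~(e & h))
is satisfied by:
  {h: False, e: False, a: False}
  {a: True, h: False, e: False}
  {e: True, h: False, a: False}
  {a: True, e: True, h: False}
  {h: True, a: False, e: False}
  {a: True, h: True, e: False}
  {e: True, h: True, a: False}


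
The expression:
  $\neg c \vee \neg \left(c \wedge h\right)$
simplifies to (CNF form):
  $\neg c \vee \neg h$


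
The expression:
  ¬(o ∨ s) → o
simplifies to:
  o ∨ s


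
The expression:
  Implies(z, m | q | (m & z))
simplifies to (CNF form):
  m | q | ~z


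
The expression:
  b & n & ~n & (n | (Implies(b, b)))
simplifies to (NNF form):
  False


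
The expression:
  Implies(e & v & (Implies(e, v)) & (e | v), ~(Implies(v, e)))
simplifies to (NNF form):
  ~e | ~v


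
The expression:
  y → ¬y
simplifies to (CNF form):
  ¬y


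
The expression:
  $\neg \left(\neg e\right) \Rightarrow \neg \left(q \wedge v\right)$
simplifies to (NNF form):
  $\neg e \vee \neg q \vee \neg v$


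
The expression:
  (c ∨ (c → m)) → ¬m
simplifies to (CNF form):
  ¬m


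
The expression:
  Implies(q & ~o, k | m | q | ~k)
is always true.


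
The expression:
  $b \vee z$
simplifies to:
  $b \vee z$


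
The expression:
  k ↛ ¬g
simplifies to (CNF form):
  g ∧ k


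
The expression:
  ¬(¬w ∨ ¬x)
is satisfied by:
  {w: True, x: True}


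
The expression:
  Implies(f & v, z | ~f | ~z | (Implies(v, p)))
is always true.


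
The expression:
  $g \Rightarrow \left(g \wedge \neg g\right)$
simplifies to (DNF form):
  $\neg g$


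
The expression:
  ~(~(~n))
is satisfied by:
  {n: False}


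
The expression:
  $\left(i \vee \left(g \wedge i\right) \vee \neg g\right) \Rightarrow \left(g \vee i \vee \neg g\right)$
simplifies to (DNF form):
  $\text{True}$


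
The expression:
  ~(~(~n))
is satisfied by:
  {n: False}


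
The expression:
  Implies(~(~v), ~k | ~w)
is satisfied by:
  {w: False, k: False, v: False}
  {v: True, w: False, k: False}
  {k: True, w: False, v: False}
  {v: True, k: True, w: False}
  {w: True, v: False, k: False}
  {v: True, w: True, k: False}
  {k: True, w: True, v: False}


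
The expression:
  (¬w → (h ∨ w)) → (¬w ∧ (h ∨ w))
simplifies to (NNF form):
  ¬w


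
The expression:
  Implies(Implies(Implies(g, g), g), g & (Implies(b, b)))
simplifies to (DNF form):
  True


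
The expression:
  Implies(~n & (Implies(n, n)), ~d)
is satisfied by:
  {n: True, d: False}
  {d: False, n: False}
  {d: True, n: True}


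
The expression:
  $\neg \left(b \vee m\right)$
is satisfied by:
  {b: False, m: False}


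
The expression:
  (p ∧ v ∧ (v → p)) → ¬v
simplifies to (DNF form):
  ¬p ∨ ¬v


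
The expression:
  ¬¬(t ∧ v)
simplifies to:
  t ∧ v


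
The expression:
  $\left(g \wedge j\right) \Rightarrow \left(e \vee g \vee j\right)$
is always true.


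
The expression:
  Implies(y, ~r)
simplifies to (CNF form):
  ~r | ~y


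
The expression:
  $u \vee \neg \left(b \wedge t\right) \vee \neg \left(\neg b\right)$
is always true.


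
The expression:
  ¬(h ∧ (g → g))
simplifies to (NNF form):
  ¬h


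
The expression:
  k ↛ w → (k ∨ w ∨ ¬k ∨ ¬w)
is always true.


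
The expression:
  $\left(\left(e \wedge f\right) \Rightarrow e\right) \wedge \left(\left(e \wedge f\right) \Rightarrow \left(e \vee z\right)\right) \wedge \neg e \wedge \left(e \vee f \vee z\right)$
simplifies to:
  $\neg e \wedge \left(f \vee z\right)$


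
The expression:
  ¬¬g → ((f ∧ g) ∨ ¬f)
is always true.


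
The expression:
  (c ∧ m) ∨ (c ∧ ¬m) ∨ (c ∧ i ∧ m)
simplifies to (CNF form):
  c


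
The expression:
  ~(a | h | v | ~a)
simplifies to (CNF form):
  False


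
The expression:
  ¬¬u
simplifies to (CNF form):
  u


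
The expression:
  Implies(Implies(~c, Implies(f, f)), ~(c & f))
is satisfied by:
  {c: False, f: False}
  {f: True, c: False}
  {c: True, f: False}


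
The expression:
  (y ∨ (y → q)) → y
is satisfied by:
  {y: True}


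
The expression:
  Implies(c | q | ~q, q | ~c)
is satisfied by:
  {q: True, c: False}
  {c: False, q: False}
  {c: True, q: True}


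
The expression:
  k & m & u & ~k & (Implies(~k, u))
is never true.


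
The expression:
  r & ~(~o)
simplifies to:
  o & r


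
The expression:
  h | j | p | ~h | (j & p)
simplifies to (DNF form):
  True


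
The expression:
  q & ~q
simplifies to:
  False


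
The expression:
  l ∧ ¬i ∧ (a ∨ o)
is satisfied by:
  {a: True, o: True, l: True, i: False}
  {a: True, l: True, i: False, o: False}
  {o: True, l: True, i: False, a: False}


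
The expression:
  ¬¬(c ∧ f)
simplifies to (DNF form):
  c ∧ f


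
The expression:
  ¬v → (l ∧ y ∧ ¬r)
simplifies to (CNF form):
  (l ∨ v) ∧ (v ∨ y) ∧ (v ∨ ¬r)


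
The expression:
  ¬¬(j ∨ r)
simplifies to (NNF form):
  j ∨ r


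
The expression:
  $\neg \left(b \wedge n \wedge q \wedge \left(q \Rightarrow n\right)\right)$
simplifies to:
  $\neg b \vee \neg n \vee \neg q$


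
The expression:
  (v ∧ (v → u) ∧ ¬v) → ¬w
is always true.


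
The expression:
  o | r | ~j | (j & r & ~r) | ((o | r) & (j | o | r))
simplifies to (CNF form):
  o | r | ~j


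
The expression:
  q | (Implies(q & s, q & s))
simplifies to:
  True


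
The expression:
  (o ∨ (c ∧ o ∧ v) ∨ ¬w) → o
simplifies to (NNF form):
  o ∨ w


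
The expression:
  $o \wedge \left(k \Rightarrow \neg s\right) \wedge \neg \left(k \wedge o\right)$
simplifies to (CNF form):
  $o \wedge \neg k$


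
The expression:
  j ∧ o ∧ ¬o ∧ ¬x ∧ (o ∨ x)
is never true.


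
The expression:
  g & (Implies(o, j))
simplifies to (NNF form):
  g & (j | ~o)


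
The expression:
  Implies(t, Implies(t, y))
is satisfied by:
  {y: True, t: False}
  {t: False, y: False}
  {t: True, y: True}


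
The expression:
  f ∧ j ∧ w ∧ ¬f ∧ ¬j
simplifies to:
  False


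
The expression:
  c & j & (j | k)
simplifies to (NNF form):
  c & j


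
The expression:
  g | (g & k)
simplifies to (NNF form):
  g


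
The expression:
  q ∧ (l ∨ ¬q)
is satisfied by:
  {q: True, l: True}


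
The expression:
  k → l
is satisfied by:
  {l: True, k: False}
  {k: False, l: False}
  {k: True, l: True}


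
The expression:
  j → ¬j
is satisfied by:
  {j: False}


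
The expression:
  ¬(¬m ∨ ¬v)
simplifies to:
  m ∧ v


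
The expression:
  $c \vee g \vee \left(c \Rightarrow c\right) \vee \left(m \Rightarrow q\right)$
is always true.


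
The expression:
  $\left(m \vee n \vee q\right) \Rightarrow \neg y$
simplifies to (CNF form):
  $\left(\neg m \vee \neg y\right) \wedge \left(\neg n \vee \neg y\right) \wedge \left(\neg q \vee \neg y\right)$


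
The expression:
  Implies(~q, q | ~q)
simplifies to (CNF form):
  True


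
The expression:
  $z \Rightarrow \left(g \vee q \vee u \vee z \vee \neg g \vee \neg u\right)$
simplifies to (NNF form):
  $\text{True}$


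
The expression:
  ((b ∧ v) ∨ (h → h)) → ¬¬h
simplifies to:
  h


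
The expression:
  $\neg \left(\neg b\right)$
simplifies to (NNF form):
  $b$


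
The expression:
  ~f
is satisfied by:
  {f: False}


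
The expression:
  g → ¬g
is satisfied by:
  {g: False}


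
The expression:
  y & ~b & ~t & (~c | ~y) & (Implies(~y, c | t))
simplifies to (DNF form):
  y & ~b & ~c & ~t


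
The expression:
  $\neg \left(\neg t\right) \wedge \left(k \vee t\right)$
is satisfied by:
  {t: True}


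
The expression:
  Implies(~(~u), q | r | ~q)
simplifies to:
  True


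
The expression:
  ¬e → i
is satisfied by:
  {i: True, e: True}
  {i: True, e: False}
  {e: True, i: False}


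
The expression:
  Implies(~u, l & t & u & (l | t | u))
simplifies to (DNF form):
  u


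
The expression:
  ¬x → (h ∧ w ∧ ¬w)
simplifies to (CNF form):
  x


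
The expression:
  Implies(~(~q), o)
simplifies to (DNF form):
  o | ~q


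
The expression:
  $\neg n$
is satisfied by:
  {n: False}


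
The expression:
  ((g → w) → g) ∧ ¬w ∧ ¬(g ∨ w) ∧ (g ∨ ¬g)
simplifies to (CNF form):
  False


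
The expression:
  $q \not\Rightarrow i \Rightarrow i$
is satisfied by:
  {i: True, q: False}
  {q: False, i: False}
  {q: True, i: True}


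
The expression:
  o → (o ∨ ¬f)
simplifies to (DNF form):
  True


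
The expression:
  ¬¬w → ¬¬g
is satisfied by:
  {g: True, w: False}
  {w: False, g: False}
  {w: True, g: True}


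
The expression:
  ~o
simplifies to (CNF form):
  ~o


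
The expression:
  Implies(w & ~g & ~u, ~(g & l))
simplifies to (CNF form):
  True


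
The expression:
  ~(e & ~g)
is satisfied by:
  {g: True, e: False}
  {e: False, g: False}
  {e: True, g: True}


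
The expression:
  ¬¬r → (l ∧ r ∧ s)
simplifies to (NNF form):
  (l ∧ s) ∨ ¬r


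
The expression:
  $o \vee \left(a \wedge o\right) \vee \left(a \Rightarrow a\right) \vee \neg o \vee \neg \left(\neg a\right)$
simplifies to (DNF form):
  $\text{True}$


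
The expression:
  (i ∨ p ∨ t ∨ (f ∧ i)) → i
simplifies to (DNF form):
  i ∨ (¬p ∧ ¬t)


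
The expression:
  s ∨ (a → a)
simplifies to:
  True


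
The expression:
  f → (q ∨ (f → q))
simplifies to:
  q ∨ ¬f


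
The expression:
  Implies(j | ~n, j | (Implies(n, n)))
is always true.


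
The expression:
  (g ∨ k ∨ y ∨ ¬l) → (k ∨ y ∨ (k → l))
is always true.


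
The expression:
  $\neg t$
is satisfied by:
  {t: False}


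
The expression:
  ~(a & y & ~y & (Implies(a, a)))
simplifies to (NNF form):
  True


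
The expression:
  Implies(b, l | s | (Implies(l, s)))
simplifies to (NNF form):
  True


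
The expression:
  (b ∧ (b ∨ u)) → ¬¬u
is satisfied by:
  {u: True, b: False}
  {b: False, u: False}
  {b: True, u: True}


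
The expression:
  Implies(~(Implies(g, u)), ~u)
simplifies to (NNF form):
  True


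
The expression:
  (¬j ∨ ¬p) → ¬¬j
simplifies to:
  j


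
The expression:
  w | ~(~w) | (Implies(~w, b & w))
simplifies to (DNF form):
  w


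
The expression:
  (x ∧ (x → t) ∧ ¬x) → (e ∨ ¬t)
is always true.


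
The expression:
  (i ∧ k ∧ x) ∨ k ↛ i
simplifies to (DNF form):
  (k ∧ x) ∨ (k ∧ ¬i)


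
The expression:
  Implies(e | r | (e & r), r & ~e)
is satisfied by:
  {e: False}


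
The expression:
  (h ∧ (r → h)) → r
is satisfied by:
  {r: True, h: False}
  {h: False, r: False}
  {h: True, r: True}


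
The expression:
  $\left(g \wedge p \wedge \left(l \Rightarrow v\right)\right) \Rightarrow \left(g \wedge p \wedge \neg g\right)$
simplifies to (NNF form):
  $\left(l \wedge \neg v\right) \vee \neg g \vee \neg p$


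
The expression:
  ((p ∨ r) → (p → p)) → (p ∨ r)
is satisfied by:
  {r: True, p: True}
  {r: True, p: False}
  {p: True, r: False}


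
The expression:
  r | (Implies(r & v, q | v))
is always true.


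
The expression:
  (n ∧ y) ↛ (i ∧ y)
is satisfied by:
  {y: True, n: True, i: False}


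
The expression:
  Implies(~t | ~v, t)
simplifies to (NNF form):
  t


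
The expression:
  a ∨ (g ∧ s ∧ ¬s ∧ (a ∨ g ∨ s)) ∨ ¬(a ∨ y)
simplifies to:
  a ∨ ¬y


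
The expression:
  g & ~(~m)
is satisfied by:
  {m: True, g: True}


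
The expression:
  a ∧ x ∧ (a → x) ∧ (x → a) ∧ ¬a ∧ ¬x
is never true.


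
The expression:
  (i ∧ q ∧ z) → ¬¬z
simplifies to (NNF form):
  True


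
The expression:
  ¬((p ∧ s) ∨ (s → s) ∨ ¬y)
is never true.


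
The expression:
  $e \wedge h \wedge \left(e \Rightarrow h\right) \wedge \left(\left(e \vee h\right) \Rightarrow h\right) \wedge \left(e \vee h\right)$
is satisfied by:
  {h: True, e: True}


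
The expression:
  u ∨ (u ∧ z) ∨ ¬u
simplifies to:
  True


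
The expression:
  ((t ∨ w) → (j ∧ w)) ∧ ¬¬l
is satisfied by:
  {l: True, j: True, w: False, t: False}
  {l: True, j: False, w: False, t: False}
  {l: True, w: True, j: True, t: False}
  {l: True, t: True, w: True, j: True}


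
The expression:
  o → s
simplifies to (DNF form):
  s ∨ ¬o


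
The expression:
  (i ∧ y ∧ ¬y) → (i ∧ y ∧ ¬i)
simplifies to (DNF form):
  True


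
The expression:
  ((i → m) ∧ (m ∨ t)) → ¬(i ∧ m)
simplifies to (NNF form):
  ¬i ∨ ¬m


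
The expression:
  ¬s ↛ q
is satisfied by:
  {q: True, s: False}
  {s: False, q: False}
  {s: True, q: True}


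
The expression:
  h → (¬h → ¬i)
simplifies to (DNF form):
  True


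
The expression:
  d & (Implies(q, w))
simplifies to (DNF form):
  (d & w) | (d & ~q)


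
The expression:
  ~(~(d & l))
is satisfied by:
  {d: True, l: True}


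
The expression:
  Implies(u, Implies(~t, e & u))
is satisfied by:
  {t: True, e: True, u: False}
  {t: True, u: False, e: False}
  {e: True, u: False, t: False}
  {e: False, u: False, t: False}
  {t: True, e: True, u: True}
  {t: True, u: True, e: False}
  {e: True, u: True, t: False}


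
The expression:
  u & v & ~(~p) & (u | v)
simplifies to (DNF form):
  p & u & v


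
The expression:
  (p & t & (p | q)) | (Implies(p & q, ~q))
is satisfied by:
  {t: True, p: False, q: False}
  {p: False, q: False, t: False}
  {t: True, q: True, p: False}
  {q: True, p: False, t: False}
  {t: True, p: True, q: False}
  {p: True, t: False, q: False}
  {t: True, q: True, p: True}


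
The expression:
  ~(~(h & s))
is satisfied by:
  {h: True, s: True}


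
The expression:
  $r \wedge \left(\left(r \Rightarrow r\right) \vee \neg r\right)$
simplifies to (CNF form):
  $r$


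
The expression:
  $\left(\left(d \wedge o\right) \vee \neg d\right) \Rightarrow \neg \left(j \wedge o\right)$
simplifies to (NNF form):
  $\neg j \vee \neg o$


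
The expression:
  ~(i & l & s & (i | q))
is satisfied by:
  {l: False, i: False, s: False}
  {s: True, l: False, i: False}
  {i: True, l: False, s: False}
  {s: True, i: True, l: False}
  {l: True, s: False, i: False}
  {s: True, l: True, i: False}
  {i: True, l: True, s: False}


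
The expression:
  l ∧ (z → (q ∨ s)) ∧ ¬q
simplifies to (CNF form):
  l ∧ ¬q ∧ (s ∨ ¬z)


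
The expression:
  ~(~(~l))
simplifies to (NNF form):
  ~l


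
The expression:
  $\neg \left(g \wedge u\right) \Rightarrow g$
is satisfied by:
  {g: True}


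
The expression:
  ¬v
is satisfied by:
  {v: False}


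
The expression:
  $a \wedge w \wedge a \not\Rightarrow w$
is never true.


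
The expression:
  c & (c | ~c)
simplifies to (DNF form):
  c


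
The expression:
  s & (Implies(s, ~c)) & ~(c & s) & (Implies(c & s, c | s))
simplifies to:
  s & ~c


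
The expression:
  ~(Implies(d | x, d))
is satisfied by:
  {x: True, d: False}


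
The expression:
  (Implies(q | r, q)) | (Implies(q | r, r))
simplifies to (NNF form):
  True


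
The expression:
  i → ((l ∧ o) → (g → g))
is always true.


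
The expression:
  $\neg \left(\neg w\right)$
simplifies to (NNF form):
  $w$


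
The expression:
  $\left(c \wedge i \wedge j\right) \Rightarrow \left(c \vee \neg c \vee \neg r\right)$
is always true.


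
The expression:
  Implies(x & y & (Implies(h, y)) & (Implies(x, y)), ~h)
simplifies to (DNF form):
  ~h | ~x | ~y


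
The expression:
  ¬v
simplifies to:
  ¬v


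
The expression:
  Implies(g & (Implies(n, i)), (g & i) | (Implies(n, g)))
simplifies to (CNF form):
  True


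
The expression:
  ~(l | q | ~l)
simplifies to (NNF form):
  False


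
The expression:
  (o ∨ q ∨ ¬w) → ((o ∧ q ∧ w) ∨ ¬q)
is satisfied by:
  {o: True, w: True, q: False}
  {o: True, w: False, q: False}
  {w: True, o: False, q: False}
  {o: False, w: False, q: False}
  {o: True, q: True, w: True}


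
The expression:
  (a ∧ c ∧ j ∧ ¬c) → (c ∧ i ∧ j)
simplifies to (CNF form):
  True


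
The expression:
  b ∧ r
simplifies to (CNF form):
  b ∧ r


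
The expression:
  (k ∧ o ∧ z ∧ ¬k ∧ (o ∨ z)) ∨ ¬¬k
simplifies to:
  k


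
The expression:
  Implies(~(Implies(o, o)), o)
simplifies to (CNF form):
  True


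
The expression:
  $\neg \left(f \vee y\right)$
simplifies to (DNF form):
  $\neg f \wedge \neg y$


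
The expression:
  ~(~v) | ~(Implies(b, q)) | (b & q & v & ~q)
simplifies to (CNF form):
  (b | v) & (v | ~q)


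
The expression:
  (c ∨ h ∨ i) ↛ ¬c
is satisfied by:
  {c: True}


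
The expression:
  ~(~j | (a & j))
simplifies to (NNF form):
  j & ~a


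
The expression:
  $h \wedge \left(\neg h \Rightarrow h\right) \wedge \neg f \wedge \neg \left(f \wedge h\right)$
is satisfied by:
  {h: True, f: False}


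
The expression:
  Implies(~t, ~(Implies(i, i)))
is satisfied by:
  {t: True}


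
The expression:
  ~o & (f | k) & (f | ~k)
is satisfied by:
  {f: True, o: False}


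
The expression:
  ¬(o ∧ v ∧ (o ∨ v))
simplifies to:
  ¬o ∨ ¬v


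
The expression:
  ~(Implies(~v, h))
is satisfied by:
  {v: False, h: False}


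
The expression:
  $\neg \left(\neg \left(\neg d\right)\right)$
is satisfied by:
  {d: False}


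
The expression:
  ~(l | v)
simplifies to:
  ~l & ~v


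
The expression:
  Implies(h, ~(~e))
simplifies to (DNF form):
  e | ~h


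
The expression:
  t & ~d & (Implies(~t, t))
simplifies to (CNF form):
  t & ~d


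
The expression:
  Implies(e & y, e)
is always true.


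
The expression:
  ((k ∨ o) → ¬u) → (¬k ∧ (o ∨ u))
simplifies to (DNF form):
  u ∨ (o ∧ ¬k)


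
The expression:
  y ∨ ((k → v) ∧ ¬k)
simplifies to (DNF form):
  y ∨ ¬k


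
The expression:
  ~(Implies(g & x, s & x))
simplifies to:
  g & x & ~s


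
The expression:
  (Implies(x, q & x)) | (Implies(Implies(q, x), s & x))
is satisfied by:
  {q: True, s: True, x: False}
  {q: True, s: False, x: False}
  {s: True, q: False, x: False}
  {q: False, s: False, x: False}
  {x: True, q: True, s: True}
  {x: True, q: True, s: False}
  {x: True, s: True, q: False}


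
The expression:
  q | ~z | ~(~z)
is always true.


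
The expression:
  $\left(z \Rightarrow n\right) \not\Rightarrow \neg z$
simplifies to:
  $n \wedge z$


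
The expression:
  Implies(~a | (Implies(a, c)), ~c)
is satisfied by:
  {c: False}


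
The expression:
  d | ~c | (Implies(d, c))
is always true.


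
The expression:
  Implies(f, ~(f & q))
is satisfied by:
  {q: False, f: False}
  {f: True, q: False}
  {q: True, f: False}


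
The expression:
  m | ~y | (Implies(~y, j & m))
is always true.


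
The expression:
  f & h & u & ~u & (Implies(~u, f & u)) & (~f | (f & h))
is never true.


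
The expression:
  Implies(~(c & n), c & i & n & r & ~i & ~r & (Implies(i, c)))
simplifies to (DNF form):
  c & n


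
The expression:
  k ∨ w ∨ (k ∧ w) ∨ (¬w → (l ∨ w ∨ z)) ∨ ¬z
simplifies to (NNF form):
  True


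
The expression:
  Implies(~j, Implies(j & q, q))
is always true.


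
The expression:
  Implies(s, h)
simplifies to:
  h | ~s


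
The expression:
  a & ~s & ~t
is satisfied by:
  {a: True, t: False, s: False}


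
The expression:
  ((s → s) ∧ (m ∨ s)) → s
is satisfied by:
  {s: True, m: False}
  {m: False, s: False}
  {m: True, s: True}


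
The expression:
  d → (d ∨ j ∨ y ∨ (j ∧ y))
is always true.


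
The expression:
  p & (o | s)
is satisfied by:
  {p: True, o: True, s: True}
  {p: True, o: True, s: False}
  {p: True, s: True, o: False}


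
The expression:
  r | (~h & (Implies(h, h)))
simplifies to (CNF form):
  r | ~h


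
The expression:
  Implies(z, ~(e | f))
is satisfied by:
  {f: False, z: False, e: False}
  {e: True, f: False, z: False}
  {f: True, e: False, z: False}
  {e: True, f: True, z: False}
  {z: True, e: False, f: False}


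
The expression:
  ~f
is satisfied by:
  {f: False}


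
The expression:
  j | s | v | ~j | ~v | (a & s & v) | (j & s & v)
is always true.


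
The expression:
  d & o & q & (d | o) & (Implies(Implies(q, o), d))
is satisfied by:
  {o: True, d: True, q: True}


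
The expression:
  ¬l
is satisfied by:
  {l: False}


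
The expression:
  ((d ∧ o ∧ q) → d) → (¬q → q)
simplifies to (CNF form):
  q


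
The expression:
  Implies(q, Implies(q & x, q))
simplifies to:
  True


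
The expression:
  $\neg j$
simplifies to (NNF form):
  $\neg j$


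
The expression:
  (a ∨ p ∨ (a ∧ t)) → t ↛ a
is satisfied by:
  {t: True, p: False, a: False}
  {p: False, a: False, t: False}
  {t: True, p: True, a: False}


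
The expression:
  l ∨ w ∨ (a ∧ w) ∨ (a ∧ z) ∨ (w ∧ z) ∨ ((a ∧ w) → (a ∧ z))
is always true.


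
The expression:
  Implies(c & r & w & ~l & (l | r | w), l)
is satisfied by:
  {l: True, w: False, c: False, r: False}
  {l: False, w: False, c: False, r: False}
  {r: True, l: True, w: False, c: False}
  {r: True, l: False, w: False, c: False}
  {l: True, c: True, r: False, w: False}
  {c: True, r: False, w: False, l: False}
  {r: True, c: True, l: True, w: False}
  {r: True, c: True, l: False, w: False}
  {l: True, w: True, r: False, c: False}
  {w: True, r: False, c: False, l: False}
  {l: True, r: True, w: True, c: False}
  {r: True, w: True, l: False, c: False}
  {l: True, c: True, w: True, r: False}
  {c: True, w: True, r: False, l: False}
  {r: True, c: True, w: True, l: True}


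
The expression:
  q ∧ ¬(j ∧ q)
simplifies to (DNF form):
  q ∧ ¬j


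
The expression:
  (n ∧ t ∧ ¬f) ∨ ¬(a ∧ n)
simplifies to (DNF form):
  (t ∧ ¬f) ∨ ¬a ∨ ¬n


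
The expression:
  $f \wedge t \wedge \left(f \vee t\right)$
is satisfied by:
  {t: True, f: True}


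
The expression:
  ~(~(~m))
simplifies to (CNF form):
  ~m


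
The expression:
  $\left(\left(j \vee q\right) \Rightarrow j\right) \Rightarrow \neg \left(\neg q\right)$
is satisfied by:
  {q: True}


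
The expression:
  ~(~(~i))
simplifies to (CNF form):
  ~i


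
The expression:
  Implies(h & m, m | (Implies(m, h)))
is always true.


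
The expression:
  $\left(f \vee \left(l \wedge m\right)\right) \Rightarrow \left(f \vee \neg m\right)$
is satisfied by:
  {f: True, l: False, m: False}
  {l: False, m: False, f: False}
  {f: True, m: True, l: False}
  {m: True, l: False, f: False}
  {f: True, l: True, m: False}
  {l: True, f: False, m: False}
  {f: True, m: True, l: True}


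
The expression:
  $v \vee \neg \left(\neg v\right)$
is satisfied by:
  {v: True}


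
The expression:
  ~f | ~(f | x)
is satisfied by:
  {f: False}


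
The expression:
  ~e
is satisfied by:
  {e: False}


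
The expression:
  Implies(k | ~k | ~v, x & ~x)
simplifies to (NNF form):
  False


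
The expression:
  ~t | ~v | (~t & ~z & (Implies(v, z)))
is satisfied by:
  {v: False, t: False}
  {t: True, v: False}
  {v: True, t: False}


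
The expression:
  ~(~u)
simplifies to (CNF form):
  u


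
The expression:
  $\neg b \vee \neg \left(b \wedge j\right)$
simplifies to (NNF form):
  $\neg b \vee \neg j$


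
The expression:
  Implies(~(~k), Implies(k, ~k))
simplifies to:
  ~k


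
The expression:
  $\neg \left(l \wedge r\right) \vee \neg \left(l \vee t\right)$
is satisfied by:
  {l: False, r: False}
  {r: True, l: False}
  {l: True, r: False}


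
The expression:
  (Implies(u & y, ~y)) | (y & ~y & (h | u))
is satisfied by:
  {u: False, y: False}
  {y: True, u: False}
  {u: True, y: False}


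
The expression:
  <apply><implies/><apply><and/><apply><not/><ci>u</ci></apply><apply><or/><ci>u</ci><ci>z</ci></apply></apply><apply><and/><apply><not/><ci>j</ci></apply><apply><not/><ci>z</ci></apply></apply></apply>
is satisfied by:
  {u: True, z: False}
  {z: False, u: False}
  {z: True, u: True}


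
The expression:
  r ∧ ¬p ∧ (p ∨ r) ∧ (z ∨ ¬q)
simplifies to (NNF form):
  r ∧ ¬p ∧ (z ∨ ¬q)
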